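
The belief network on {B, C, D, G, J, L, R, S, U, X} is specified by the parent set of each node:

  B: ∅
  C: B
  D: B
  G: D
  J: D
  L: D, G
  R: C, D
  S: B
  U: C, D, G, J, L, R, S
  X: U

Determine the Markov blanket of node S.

Recall MB(v) = parents ∪ children ∪ spouses, where spouses are the other parents of v's children.
Pa(S) = {B}.
Ch(S) = {U}.
Other parents of S's children:
  U: C, D, G, J, L, R
Union: {B} ∪ {U} ∪ {C, D, G, J, L, R} = {B, C, D, G, J, L, R, U}.

{B, C, D, G, J, L, R, U}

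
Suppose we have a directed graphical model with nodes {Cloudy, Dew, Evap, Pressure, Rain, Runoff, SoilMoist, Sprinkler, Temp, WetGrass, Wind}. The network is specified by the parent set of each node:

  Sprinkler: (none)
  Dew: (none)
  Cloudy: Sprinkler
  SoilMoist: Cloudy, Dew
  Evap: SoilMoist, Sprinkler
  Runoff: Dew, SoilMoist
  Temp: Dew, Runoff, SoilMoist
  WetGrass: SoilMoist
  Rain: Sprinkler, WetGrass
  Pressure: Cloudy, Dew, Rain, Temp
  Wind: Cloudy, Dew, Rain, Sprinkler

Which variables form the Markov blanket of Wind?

The Markov blanket of a node is its parents, its children, and the other parents of its children.
Wind's parents: Cloudy, Dew, Rain, Sprinkler.
Ch(Wind) = {}.
Wind has no children, so there are no co-parents.
Union: {Cloudy, Dew, Rain, Sprinkler} ∪ {} ∪ {} = {Cloudy, Dew, Rain, Sprinkler}.

{Cloudy, Dew, Rain, Sprinkler}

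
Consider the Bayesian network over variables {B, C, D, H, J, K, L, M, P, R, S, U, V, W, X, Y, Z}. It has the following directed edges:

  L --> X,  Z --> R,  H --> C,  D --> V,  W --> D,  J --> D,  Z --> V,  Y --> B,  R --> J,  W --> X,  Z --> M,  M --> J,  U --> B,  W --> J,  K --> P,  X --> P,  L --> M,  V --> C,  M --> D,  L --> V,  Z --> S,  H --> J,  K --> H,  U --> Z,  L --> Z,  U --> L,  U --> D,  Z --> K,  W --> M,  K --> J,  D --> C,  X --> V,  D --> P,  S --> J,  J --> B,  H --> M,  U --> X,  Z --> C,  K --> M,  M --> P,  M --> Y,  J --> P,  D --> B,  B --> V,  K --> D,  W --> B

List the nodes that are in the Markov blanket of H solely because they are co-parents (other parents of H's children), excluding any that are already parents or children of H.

{D, L, R, S, V, W, Z}

Children of H: C, J, M.
  M also has parents K, L, W, Z.
  J's other parents are K, M, R, S, W.
  parents(C) \ {H} = {D, V, Z}.
Excluding nodes already adjacent to H (C, J, K, M), the co-parent-only contribution is {D, L, R, S, V, W, Z}.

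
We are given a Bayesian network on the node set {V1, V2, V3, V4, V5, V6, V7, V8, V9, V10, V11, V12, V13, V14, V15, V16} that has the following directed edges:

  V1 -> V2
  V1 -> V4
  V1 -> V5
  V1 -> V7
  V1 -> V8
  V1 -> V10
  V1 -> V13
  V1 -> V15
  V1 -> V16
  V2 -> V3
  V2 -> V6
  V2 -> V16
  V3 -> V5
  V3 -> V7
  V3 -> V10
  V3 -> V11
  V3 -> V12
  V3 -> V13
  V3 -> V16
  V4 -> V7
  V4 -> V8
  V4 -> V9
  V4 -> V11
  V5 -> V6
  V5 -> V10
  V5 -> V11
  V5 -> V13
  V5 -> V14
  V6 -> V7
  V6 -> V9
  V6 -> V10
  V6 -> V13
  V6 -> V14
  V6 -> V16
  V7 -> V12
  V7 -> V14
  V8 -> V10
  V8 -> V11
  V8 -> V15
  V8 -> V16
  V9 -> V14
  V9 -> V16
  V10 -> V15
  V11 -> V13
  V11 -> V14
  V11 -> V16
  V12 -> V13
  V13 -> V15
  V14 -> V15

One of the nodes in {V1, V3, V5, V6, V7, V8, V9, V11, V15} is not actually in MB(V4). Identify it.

V15

The Markov blanket of a node is its parents, its children, and the other parents of its children.
V4's parents: V1.
V4's children: V7, V8, V9, V11.
Parents of each child, excluding V4:
  V7 also has parents V1, V3, V6.
  parents(V8) \ {V4} = {V1}.
  parents(V9) \ {V4} = {V6}.
  V11 also has parents V3, V5, V8.
MB(V4) = {V1, V3, V5, V6, V7, V8, V9, V11}.
V15 is neither a parent, child, nor co-parent of V4, so it does not belong.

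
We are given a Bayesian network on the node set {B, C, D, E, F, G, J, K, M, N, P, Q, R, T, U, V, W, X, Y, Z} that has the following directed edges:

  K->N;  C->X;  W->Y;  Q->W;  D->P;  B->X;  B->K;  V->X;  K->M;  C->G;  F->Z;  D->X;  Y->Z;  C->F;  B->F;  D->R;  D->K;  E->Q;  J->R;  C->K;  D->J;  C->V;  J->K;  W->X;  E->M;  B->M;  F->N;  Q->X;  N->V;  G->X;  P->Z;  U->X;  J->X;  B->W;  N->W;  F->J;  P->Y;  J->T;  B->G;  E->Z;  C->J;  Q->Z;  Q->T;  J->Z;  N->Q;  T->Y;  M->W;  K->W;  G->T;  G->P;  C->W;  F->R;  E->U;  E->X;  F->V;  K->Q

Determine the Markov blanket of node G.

{B, C, D, E, J, P, Q, T, U, V, W, X}

Pa(G) = {B, C}.
G's children: P, T, X.
For each child, the remaining parents (spouses of G):
  P also has parent D.
  T also has parents J, Q.
  parents(X) \ {G} = {B, C, D, E, J, Q, U, V, W}.
Union: {B, C} ∪ {P, T, X} ∪ {B, C, D, E, J, Q, U, V, W} = {B, C, D, E, J, P, Q, T, U, V, W, X}.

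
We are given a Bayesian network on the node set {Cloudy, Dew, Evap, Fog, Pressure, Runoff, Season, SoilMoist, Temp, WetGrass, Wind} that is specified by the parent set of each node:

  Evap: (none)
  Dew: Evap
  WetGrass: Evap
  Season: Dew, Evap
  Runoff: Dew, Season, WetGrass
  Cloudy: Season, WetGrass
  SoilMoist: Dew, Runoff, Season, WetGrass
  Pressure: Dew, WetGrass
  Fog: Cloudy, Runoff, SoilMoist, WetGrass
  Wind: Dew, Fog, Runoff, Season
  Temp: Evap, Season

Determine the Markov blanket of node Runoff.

{Cloudy, Dew, Fog, Season, SoilMoist, WetGrass, Wind}

Runoff has parents Dew, Season, WetGrass.
Children of Runoff: Fog, SoilMoist, Wind.
Parents of each child, excluding Runoff:
  SoilMoist's other parents are Dew, Season, WetGrass.
  Fog also has parents Cloudy, SoilMoist, WetGrass.
  Wind's other parents are Dew, Fog, Season.
So the Markov blanket of Runoff is {Cloudy, Dew, Fog, Season, SoilMoist, WetGrass, Wind}.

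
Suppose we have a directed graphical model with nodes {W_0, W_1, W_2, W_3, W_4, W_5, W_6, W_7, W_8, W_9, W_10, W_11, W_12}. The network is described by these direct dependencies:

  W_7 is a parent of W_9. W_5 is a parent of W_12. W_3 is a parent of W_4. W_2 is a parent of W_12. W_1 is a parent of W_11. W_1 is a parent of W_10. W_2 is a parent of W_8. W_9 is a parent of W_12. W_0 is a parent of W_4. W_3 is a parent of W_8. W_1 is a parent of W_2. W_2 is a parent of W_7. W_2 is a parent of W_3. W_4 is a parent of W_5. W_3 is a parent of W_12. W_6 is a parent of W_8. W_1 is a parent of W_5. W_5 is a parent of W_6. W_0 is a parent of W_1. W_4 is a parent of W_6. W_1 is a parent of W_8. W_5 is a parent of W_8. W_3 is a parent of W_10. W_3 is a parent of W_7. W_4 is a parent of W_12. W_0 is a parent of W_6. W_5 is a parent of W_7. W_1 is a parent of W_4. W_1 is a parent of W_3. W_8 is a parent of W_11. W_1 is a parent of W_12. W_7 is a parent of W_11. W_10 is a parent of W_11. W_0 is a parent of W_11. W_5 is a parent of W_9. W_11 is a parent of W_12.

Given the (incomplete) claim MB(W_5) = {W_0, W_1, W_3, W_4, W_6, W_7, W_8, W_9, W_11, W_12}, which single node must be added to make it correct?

Parents of W_5: W_1, W_4.
W_5's children: W_6, W_7, W_8, W_9, W_12.
For each child, the remaining parents (spouses of W_5):
  parents(W_6) \ {W_5} = {W_0, W_4}.
  parents(W_7) \ {W_5} = {W_2, W_3}.
  parents(W_8) \ {W_5} = {W_1, W_2, W_3, W_6}.
  W_9's other parent is W_7.
  parents(W_12) \ {W_5} = {W_1, W_2, W_3, W_4, W_9, W_11}.
MB(W_5) = {W_0, W_1, W_2, W_3, W_4, W_6, W_7, W_8, W_9, W_11, W_12}.
Comparing with the claimed set, W_2 is missing.

W_2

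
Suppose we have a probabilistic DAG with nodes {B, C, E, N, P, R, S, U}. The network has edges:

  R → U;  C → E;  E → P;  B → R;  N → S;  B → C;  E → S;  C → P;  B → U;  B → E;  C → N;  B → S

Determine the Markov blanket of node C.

A node's Markov blanket = Pa ∪ Ch ∪ (parents of Ch other than the node itself).
Children of C: E, N, P.
Parents of C: B.
Co-parents of C (other parents of its children):
  E: B
  N: —
  P: E
MB(C) = {B, E, N, P}.

{B, E, N, P}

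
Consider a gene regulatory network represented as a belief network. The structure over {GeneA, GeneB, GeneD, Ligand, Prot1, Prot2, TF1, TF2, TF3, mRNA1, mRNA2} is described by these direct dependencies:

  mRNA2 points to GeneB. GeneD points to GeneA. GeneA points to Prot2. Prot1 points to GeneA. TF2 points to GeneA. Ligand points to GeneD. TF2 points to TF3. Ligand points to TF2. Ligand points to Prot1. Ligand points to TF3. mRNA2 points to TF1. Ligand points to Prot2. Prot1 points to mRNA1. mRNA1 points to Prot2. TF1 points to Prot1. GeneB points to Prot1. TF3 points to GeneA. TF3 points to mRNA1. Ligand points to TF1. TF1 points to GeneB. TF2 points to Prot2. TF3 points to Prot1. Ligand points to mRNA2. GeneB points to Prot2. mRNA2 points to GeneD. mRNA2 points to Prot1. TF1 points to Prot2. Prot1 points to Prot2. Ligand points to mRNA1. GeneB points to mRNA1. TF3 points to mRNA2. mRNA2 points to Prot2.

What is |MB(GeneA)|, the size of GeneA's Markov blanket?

By definition, MB(GeneA) is built from GeneA's parents, GeneA's children, and the co-parents of GeneA.
GeneA has parents GeneD, Prot1, TF2, TF3.
Children of GeneA: Prot2.
Other parents of GeneA's children:
  Prot2's other parents are GeneB, Ligand, Prot1, TF1, TF2, mRNA1, mRNA2.
MB(GeneA) = {GeneB, GeneD, Ligand, Prot1, Prot2, TF1, TF2, TF3, mRNA1, mRNA2}, which has 10 nodes.

10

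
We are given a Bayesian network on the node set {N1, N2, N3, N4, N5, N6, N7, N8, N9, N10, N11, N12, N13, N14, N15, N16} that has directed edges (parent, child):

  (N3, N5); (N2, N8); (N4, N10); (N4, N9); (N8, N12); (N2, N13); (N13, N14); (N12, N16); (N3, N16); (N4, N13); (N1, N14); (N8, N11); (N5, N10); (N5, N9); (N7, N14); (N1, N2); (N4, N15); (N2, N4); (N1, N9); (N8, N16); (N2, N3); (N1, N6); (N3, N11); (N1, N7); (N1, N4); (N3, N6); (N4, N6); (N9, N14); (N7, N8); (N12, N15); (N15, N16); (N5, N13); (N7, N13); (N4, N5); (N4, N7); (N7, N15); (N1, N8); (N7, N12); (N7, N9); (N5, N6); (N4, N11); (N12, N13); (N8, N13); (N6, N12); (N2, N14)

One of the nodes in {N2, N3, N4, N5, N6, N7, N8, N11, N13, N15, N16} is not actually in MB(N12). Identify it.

Pa(N12) = {N6, N7, N8}.
Ch(N12) = {N13, N15, N16}.
For each child, the remaining parents (spouses of N12):
  parents(N13) \ {N12} = {N2, N4, N5, N7, N8}.
  parents(N15) \ {N12} = {N4, N7}.
  N16's other parents are N3, N8, N15.
MB(N12) = {N2, N3, N4, N5, N6, N7, N8, N13, N15, N16}.
N11 is neither a parent, child, nor co-parent of N12, so it does not belong.

N11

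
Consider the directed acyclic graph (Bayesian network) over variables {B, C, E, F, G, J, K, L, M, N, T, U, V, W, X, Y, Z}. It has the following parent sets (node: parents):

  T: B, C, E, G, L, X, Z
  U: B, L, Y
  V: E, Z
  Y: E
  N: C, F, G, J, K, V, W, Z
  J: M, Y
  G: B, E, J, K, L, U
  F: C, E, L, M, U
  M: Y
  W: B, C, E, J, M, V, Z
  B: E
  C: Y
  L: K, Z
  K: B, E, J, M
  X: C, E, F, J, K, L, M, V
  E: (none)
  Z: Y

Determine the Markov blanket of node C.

Parents of C: Y.
C's children: F, N, T, W, X.
Parents of each child, excluding C:
  F: E, L, M, U
  X: E, F, J, K, L, M, V
  T: B, E, G, L, X, Z
  W: B, E, J, M, V, Z
  N: F, G, J, K, V, W, Z
So the Markov blanket of C is {B, E, F, G, J, K, L, M, N, T, U, V, W, X, Y, Z}.

{B, E, F, G, J, K, L, M, N, T, U, V, W, X, Y, Z}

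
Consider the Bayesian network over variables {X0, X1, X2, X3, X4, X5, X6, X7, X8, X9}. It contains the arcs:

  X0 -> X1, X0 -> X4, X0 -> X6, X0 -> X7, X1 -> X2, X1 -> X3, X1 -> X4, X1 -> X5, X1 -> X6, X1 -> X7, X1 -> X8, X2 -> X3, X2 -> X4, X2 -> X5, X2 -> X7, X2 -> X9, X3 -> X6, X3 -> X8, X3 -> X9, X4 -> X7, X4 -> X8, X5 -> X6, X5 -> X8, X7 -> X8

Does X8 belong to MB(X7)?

Yes

X8 is a child of X7.
So X8 ∈ MB(X7).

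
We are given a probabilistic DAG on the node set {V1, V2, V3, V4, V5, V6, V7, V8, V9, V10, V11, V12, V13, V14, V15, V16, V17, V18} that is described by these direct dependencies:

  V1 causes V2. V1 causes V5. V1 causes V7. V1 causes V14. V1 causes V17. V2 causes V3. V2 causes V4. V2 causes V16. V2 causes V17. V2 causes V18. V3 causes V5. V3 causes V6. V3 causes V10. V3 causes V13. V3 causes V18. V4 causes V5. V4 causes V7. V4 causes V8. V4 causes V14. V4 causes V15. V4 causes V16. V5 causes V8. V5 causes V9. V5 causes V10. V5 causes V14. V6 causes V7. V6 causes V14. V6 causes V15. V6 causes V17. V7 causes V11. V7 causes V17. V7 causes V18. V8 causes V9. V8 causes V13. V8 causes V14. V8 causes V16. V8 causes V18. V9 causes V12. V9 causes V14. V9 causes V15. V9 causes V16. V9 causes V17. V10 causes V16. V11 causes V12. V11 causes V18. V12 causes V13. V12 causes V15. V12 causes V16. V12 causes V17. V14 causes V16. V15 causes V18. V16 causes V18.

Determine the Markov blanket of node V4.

{V1, V2, V3, V5, V6, V7, V8, V9, V10, V12, V14, V15, V16}

Recall MB(v) = parents ∪ children ∪ spouses, where spouses are the other parents of v's children.
V4's children: V5, V7, V8, V14, V15, V16.
Pa(V4) = {V2}.
For each child, the remaining parents (spouses of V4):
  V5 also has parents V1, V3.
  parents(V7) \ {V4} = {V1, V6}.
  V8 also has parent V5.
  V14's other parents are V1, V5, V6, V8, V9.
  V15 also has parents V6, V9, V12.
  V16's other parents are V2, V8, V9, V10, V12, V14.
Taking the union gives {V1, V2, V3, V5, V6, V7, V8, V9, V10, V12, V14, V15, V16}.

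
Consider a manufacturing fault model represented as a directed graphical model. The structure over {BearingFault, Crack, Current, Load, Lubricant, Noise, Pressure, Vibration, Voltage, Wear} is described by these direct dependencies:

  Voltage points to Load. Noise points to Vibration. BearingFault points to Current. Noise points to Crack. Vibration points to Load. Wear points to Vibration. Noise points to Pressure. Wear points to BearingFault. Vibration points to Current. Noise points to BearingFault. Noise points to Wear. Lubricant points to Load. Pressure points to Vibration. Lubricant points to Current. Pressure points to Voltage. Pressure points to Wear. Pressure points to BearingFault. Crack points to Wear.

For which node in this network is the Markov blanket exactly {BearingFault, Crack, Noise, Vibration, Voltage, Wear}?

Pressure

The target node must have every member of {BearingFault, Crack, Noise, Vibration, Voltage, Wear} as a parent, child, or co-parent, and no others.
Parents of Pressure: Noise; children: BearingFault, Vibration, Voltage, Wear; co-parents: Crack, Noise, Wear.
These exactly cover the given set, so the node is Pressure.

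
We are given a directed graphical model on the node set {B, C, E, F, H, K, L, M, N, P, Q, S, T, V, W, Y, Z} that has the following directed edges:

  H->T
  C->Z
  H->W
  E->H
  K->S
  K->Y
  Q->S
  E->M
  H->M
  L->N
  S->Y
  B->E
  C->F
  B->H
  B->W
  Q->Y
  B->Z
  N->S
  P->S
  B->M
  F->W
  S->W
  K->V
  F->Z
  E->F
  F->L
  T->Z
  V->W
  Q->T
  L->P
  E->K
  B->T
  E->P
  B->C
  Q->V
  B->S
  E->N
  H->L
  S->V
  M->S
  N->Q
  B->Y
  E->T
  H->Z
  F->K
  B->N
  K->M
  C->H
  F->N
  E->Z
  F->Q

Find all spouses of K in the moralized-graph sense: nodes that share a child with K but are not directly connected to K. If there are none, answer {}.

Children of K: M, S, V, Y.
  M: B, E, H
  S: B, M, N, P, Q
  V: Q, S
  Y: B, Q, S
Excluding nodes already adjacent to K (E, F, M, S, V, Y), the co-parent-only contribution is {B, H, N, P, Q}.

{B, H, N, P, Q}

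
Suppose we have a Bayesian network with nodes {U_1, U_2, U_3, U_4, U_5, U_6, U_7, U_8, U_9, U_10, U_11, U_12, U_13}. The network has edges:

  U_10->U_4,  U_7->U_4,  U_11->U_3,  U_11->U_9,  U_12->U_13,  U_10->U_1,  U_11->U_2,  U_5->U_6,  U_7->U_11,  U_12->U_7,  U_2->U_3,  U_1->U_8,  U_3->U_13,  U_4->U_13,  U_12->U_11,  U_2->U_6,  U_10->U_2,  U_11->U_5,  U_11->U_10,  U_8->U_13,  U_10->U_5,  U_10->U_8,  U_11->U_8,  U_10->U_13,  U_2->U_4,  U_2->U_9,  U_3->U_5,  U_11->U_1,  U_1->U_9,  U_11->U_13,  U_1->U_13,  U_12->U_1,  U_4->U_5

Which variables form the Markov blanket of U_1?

{U_2, U_3, U_4, U_8, U_9, U_10, U_11, U_12, U_13}

Recall MB(v) = parents ∪ children ∪ spouses, where spouses are the other parents of v's children.
Ch(U_1) = {U_8, U_9, U_13}.
Parents of U_1: U_10, U_11, U_12.
For each child, the remaining parents (spouses of U_1):
  U_8 also has parents U_10, U_11.
  U_13 also has parents U_3, U_4, U_8, U_10, U_11, U_12.
  U_9 also has parents U_2, U_11.
So the Markov blanket of U_1 is {U_2, U_3, U_4, U_8, U_9, U_10, U_11, U_12, U_13}.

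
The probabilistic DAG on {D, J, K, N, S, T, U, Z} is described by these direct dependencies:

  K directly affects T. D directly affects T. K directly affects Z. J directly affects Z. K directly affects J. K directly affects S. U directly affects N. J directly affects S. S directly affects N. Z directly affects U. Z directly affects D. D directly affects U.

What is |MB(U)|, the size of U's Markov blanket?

U's parents: D, Z.
Ch(U) = {N}.
For each child, the remaining parents (spouses of U):
  parents(N) \ {U} = {S}.
MB(U) = {D, N, S, Z}, which has 4 nodes.

4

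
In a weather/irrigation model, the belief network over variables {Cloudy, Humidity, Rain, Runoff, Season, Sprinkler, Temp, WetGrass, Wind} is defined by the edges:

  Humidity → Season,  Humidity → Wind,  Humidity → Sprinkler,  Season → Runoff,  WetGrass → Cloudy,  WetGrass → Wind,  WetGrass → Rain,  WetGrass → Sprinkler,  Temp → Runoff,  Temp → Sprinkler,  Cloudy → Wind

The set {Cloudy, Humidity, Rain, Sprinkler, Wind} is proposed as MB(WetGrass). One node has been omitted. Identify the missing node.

Recall MB(v) = parents ∪ children ∪ spouses, where spouses are the other parents of v's children.
WetGrass has no parents.
WetGrass has children Cloudy, Rain, Sprinkler, Wind.
Parents of each child, excluding WetGrass:
  Cloudy has no other parent.
  Wind's other parents are Cloudy, Humidity.
  Rain: no additional parents.
  parents(Sprinkler) \ {WetGrass} = {Humidity, Temp}.
MB(WetGrass) = {Cloudy, Humidity, Rain, Sprinkler, Temp, Wind}.
Comparing with the claimed set, Temp is missing.

Temp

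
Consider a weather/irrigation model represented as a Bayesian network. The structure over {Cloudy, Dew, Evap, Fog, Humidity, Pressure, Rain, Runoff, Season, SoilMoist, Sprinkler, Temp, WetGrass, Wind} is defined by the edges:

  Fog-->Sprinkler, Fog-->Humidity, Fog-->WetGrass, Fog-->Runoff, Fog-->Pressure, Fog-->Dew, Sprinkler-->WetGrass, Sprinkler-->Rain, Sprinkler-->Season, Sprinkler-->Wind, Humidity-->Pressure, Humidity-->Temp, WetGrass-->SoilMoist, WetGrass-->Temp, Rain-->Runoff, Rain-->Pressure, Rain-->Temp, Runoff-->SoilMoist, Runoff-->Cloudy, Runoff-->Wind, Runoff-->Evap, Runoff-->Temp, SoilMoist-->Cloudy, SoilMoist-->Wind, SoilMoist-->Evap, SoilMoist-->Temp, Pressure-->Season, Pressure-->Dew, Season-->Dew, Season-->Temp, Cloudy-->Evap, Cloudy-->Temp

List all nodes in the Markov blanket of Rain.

{Cloudy, Fog, Humidity, Pressure, Runoff, Season, SoilMoist, Sprinkler, Temp, WetGrass}

Ch(Rain) = {Pressure, Runoff, Temp}.
Pa(Rain) = {Sprinkler}.
For each child, the remaining parents (spouses of Rain):
  parents(Runoff) \ {Rain} = {Fog}.
  parents(Pressure) \ {Rain} = {Fog, Humidity}.
  Temp also has parents Cloudy, Humidity, Runoff, Season, SoilMoist, WetGrass.
Taking the union gives {Cloudy, Fog, Humidity, Pressure, Runoff, Season, SoilMoist, Sprinkler, Temp, WetGrass}.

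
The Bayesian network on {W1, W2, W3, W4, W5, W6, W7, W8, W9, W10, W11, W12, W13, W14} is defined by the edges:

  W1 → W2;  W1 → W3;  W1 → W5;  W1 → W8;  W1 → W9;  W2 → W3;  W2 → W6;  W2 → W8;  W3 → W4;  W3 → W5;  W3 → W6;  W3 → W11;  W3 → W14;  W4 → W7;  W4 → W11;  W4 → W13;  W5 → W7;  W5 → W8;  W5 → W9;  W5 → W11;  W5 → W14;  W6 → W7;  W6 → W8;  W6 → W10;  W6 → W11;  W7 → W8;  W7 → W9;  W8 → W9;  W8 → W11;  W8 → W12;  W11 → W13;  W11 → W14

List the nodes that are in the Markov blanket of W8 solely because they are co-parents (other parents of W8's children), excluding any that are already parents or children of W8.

Children of W8: W9, W11, W12.
  W9's other parents are W1, W5, W7.
  W11's other parents are W3, W4, W5, W6.
  W12 has no other parent.
Excluding nodes already adjacent to W8 (W1, W2, W5, W6, W7, W9, W11, W12), the co-parent-only contribution is {W3, W4}.

{W3, W4}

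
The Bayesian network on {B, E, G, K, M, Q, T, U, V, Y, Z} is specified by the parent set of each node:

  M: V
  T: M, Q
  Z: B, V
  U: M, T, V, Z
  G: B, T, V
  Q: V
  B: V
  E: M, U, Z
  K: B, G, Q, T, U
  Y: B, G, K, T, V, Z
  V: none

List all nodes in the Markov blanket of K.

Parents of K: B, G, Q, T, U.
Ch(K) = {Y}.
For each child, the remaining parents (spouses of K):
  Y's other parents are B, G, T, V, Z.
MB(K) = {B, G, Q, T, U, V, Y, Z}.

{B, G, Q, T, U, V, Y, Z}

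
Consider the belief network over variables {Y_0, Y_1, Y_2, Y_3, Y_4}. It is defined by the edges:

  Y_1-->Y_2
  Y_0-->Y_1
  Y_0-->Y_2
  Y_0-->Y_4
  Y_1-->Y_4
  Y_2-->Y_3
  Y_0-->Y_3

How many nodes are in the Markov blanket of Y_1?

Y_1 has children Y_2, Y_4.
Pa(Y_1) = {Y_0}.
Co-parents of Y_1 (other parents of its children):
  Y_2 also has parent Y_0.
  Y_4's other parent is Y_0.
MB(Y_1) = {Y_0, Y_2, Y_4}, which has 3 nodes.

3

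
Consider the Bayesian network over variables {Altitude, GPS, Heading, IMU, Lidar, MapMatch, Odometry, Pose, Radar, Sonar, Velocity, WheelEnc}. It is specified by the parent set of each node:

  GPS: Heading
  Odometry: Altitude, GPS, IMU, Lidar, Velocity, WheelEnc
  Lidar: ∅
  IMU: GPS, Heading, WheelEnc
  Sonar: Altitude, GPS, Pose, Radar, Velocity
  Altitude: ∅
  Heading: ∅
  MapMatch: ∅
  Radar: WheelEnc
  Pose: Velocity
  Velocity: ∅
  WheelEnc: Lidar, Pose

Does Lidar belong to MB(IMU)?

Lidar is a co-parent of IMU: both are parents of Odometry.
So Lidar ∈ MB(IMU).

Yes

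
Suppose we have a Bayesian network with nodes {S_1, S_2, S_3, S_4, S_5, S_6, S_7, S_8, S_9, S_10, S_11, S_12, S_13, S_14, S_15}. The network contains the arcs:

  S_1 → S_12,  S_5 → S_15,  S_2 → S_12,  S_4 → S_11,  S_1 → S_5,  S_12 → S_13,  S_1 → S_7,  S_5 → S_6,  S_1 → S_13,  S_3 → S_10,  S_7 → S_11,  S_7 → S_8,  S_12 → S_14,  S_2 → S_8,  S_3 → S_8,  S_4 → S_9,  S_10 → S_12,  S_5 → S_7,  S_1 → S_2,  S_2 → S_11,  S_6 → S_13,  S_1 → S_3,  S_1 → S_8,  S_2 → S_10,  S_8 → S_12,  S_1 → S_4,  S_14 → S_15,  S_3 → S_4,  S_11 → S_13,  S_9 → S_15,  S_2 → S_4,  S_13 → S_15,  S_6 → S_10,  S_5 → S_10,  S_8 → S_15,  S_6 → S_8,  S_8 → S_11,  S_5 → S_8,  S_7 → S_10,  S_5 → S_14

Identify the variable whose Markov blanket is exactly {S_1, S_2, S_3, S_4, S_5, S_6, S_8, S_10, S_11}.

S_7

The target node must have every member of {S_1, S_2, S_3, S_4, S_5, S_6, S_8, S_10, S_11} as a parent, child, or co-parent, and no others.
Parents of S_7: S_1, S_5; children: S_8, S_10, S_11; co-parents: S_1, S_2, S_3, S_4, S_5, S_6, S_8.
These exactly cover the given set, so the node is S_7.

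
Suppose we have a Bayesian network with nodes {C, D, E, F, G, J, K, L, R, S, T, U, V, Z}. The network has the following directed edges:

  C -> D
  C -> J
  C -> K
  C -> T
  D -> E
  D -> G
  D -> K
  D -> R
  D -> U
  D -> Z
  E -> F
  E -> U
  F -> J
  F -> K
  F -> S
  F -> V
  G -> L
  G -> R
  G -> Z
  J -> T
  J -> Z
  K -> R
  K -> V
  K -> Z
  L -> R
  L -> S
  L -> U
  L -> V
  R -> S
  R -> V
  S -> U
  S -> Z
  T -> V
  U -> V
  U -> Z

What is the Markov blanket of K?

{C, D, F, G, J, L, R, S, T, U, V, Z}

K has children R, V, Z.
K has parents C, D, F.
Parents of each child, excluding K:
  R's other parents are D, G, L.
  V also has parents F, L, R, T, U.
  parents(Z) \ {K} = {D, G, J, S, U}.
MB(K) = {C, D, F, G, J, L, R, S, T, U, V, Z}.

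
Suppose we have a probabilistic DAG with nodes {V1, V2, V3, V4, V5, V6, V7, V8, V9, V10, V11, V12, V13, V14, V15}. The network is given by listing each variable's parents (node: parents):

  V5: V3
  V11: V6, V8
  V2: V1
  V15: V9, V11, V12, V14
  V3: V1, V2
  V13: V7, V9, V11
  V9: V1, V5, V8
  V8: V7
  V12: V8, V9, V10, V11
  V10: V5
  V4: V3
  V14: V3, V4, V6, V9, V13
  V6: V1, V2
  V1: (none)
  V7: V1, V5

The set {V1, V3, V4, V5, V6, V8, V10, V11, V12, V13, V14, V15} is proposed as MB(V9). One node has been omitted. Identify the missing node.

V7

The Markov blanket of a node is its parents, its children, and the other parents of its children.
Parents of V9: V1, V5, V8.
Ch(V9) = {V12, V13, V14, V15}.
Co-parents of V9 (other parents of its children):
  V12 also has parents V8, V10, V11.
  V13's other parents are V7, V11.
  V14 also has parents V3, V4, V6, V13.
  V15's other parents are V11, V12, V14.
MB(V9) = {V1, V3, V4, V5, V6, V7, V8, V10, V11, V12, V13, V14, V15}.
Comparing with the claimed set, V7 is missing.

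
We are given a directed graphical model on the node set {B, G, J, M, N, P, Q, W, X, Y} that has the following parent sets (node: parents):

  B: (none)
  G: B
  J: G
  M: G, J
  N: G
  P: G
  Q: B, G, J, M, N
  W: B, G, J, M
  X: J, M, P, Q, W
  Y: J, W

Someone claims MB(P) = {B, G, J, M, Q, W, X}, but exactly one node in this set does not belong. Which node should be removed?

B

A node's Markov blanket = Pa ∪ Ch ∪ (parents of Ch other than the node itself).
P has child X.
P has parent G.
Parents of each child, excluding P:
  X also has parents J, M, Q, W.
MB(P) = {G, J, M, Q, W, X}.
B is neither a parent, child, nor co-parent of P, so it does not belong.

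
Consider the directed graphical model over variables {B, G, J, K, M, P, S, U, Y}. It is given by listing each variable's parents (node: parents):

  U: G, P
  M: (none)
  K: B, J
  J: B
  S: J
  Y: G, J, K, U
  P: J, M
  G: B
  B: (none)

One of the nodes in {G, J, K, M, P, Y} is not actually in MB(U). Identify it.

A node's Markov blanket = Pa ∪ Ch ∪ (parents of Ch other than the node itself).
Ch(U) = {Y}.
Parents of U: G, P.
Parents of each child, excluding U:
  Y also has parents G, J, K.
MB(U) = {G, J, K, P, Y}.
M is neither a parent, child, nor co-parent of U, so it does not belong.

M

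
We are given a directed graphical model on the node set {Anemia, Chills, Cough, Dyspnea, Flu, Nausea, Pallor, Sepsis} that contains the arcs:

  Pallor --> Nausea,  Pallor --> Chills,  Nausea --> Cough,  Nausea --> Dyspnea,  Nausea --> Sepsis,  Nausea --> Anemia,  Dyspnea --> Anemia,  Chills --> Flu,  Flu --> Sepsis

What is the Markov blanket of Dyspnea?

Parents of Dyspnea: Nausea.
Children of Dyspnea: Anemia.
Other parents of Dyspnea's children:
  parents(Anemia) \ {Dyspnea} = {Nausea}.
Union: {Nausea} ∪ {Anemia} ∪ {Nausea} = {Anemia, Nausea}.

{Anemia, Nausea}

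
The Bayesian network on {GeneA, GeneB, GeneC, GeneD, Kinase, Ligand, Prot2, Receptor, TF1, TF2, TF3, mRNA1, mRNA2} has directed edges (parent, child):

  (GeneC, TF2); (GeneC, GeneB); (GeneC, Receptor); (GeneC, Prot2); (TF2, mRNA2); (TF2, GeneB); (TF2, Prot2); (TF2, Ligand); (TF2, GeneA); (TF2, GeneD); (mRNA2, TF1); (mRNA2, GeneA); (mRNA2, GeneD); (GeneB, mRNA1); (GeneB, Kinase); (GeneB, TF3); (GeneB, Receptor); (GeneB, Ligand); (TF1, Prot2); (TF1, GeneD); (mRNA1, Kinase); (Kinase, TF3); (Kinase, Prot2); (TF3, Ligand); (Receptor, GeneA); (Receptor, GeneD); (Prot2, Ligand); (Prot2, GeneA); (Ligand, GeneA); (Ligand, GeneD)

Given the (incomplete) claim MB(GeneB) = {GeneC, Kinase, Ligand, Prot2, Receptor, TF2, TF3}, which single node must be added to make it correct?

mRNA1

Children of GeneB: Kinase, Ligand, Receptor, TF3, mRNA1.
Pa(GeneB) = {GeneC, TF2}.
Other parents of GeneB's children:
  mRNA1: —
  Kinase: mRNA1
  TF3: Kinase
  Receptor: GeneC
  Ligand: Prot2, TF2, TF3
MB(GeneB) = {GeneC, Kinase, Ligand, Prot2, Receptor, TF2, TF3, mRNA1}.
Comparing with the claimed set, mRNA1 is missing.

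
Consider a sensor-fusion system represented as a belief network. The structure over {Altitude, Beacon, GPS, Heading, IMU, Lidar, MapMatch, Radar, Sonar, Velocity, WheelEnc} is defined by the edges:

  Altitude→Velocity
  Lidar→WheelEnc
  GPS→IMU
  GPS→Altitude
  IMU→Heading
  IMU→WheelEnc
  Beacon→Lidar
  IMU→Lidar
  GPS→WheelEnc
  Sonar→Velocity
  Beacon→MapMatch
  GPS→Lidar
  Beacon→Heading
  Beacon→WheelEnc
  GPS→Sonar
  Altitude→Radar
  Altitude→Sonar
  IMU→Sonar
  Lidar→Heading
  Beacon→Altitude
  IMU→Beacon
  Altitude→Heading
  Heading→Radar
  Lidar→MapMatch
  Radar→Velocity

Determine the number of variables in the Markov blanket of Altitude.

By definition, MB(Altitude) is built from Altitude's parents, Altitude's children, and the co-parents of Altitude.
Altitude's children: Heading, Radar, Sonar, Velocity.
Altitude's parents: Beacon, GPS.
Co-parents of Altitude (other parents of its children):
  Heading also has parents Beacon, IMU, Lidar.
  parents(Sonar) \ {Altitude} = {GPS, IMU}.
  Radar's other parent is Heading.
  Velocity's other parents are Radar, Sonar.
MB(Altitude) = {Beacon, GPS, Heading, IMU, Lidar, Radar, Sonar, Velocity}, which has 8 nodes.

8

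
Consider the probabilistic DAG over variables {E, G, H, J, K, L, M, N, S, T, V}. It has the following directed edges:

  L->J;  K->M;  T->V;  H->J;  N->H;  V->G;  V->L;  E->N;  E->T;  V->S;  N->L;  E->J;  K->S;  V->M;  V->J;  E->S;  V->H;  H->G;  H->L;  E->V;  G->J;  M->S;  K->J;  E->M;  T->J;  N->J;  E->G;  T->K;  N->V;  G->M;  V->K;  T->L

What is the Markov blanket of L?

L has parents H, N, T, V.
Children of L: J.
For each child, the remaining parents (spouses of L):
  J also has parents E, G, H, K, N, T, V.
MB(L) = {E, G, H, J, K, N, T, V}.

{E, G, H, J, K, N, T, V}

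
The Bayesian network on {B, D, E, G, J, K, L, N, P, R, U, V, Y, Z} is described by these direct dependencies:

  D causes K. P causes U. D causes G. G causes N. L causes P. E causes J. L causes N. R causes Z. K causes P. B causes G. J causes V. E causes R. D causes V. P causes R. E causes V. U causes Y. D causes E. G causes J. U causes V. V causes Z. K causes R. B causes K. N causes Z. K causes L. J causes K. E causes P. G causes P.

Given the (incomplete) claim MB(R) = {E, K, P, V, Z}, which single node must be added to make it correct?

By definition, MB(R) is built from R's parents, R's children, and the co-parents of R.
Children of R: Z.
R's parents: E, K, P.
For each child, the remaining parents (spouses of R):
  Z: N, V
MB(R) = {E, K, N, P, V, Z}.
Comparing with the claimed set, N is missing.

N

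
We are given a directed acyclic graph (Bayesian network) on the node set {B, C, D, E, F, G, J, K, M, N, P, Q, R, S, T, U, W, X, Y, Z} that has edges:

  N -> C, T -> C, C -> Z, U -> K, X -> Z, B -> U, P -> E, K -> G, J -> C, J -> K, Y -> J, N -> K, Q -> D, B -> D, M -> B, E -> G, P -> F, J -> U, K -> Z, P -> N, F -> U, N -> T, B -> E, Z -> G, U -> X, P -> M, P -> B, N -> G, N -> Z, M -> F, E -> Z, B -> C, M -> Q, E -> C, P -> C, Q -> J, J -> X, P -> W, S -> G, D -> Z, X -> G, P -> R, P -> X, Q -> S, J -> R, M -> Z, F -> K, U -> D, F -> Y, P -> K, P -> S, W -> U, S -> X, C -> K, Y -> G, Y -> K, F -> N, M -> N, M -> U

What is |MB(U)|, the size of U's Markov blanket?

U has parents B, F, J, M, W.
U's children: D, K, X.
Co-parents of U (other parents of its children):
  parents(X) \ {U} = {J, P, S}.
  parents(D) \ {U} = {B, Q}.
  K's other parents are C, F, J, N, P, Y.
MB(U) = {B, C, D, F, J, K, M, N, P, Q, S, W, X, Y}, which has 14 nodes.

14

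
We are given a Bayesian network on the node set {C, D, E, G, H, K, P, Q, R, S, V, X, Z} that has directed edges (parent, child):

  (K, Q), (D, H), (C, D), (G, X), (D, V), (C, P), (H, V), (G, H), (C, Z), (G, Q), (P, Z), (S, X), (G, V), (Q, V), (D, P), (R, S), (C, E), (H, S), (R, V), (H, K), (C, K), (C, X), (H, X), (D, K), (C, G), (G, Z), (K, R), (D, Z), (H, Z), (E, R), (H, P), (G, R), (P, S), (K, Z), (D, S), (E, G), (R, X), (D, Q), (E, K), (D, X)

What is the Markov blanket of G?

G has children H, Q, R, V, X, Z.
G's parents: C, E.
For each child, the remaining parents (spouses of G):
  H also has parent D.
  Q also has parents D, K.
  R's other parents are E, K.
  V also has parents D, H, Q, R.
  X's other parents are C, D, H, R, S.
  parents(Z) \ {G} = {C, D, H, K, P}.
MB(G) = {C, D, E, H, K, P, Q, R, S, V, X, Z}.

{C, D, E, H, K, P, Q, R, S, V, X, Z}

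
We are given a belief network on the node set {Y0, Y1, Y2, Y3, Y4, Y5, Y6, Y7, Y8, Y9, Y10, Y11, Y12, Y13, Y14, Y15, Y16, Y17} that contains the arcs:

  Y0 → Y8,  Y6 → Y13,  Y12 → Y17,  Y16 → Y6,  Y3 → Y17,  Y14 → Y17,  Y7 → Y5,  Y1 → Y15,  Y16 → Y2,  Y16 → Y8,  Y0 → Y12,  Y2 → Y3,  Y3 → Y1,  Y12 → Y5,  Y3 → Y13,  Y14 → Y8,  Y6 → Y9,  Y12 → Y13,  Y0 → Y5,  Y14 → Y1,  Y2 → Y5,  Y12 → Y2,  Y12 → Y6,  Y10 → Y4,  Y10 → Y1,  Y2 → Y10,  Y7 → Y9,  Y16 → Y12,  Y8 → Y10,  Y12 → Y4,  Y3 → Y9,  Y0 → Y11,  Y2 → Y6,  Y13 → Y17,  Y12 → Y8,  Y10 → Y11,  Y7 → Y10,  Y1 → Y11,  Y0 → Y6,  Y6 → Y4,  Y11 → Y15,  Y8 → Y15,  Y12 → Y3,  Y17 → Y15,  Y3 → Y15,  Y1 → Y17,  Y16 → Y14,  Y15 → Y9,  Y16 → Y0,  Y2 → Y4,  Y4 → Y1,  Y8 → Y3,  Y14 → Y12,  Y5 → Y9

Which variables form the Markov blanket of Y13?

The Markov blanket of a node is its parents, its children, and the other parents of its children.
Pa(Y13) = {Y3, Y6, Y12}.
Y13's children: Y17.
For each child, the remaining parents (spouses of Y13):
  Y17's other parents are Y1, Y3, Y12, Y14.
MB(Y13) = {Y1, Y3, Y6, Y12, Y14, Y17}.

{Y1, Y3, Y6, Y12, Y14, Y17}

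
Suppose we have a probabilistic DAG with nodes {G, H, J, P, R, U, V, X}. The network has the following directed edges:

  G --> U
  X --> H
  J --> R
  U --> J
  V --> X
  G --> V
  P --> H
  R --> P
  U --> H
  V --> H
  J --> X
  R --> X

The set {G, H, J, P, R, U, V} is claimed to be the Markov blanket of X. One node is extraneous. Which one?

G

By definition, MB(X) is built from X's parents, X's children, and the co-parents of X.
X's children: H.
X's parents: J, R, V.
For each child, the remaining parents (spouses of X):
  parents(H) \ {X} = {P, U, V}.
MB(X) = {H, J, P, R, U, V}.
G is neither a parent, child, nor co-parent of X, so it does not belong.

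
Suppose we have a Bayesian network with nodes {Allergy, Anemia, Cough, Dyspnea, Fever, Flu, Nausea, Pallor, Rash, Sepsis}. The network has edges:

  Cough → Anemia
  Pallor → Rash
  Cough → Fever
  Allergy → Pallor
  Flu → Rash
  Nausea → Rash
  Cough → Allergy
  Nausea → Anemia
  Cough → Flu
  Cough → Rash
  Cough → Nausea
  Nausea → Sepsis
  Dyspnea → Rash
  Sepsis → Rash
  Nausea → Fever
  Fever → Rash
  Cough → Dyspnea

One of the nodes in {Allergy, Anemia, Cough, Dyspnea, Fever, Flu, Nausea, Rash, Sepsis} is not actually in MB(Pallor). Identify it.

Anemia

Pallor has parent Allergy.
Pallor has child Rash.
Parents of each child, excluding Pallor:
  Rash: Cough, Dyspnea, Fever, Flu, Nausea, Sepsis
MB(Pallor) = {Allergy, Cough, Dyspnea, Fever, Flu, Nausea, Rash, Sepsis}.
Anemia is neither a parent, child, nor co-parent of Pallor, so it does not belong.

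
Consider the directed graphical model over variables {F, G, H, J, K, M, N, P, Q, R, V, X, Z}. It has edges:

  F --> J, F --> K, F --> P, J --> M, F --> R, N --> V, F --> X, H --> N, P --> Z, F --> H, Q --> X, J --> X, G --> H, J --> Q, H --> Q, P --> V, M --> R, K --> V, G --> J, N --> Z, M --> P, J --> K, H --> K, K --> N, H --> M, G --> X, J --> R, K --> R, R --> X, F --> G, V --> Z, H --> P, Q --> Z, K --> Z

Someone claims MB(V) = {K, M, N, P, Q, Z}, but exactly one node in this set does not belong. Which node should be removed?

M

The Markov blanket of a node is its parents, its children, and the other parents of its children.
V's parents: K, N, P.
V has child Z.
Parents of each child, excluding V:
  Z: K, N, P, Q
MB(V) = {K, N, P, Q, Z}.
M is neither a parent, child, nor co-parent of V, so it does not belong.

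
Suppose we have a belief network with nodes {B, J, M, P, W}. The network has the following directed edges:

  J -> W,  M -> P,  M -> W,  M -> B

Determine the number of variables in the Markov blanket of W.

A node's Markov blanket = Pa ∪ Ch ∪ (parents of Ch other than the node itself).
W has parents J, M.
W has no children.
W has no children, so there are no co-parents.
MB(W) = {J, M}, which has 2 nodes.

2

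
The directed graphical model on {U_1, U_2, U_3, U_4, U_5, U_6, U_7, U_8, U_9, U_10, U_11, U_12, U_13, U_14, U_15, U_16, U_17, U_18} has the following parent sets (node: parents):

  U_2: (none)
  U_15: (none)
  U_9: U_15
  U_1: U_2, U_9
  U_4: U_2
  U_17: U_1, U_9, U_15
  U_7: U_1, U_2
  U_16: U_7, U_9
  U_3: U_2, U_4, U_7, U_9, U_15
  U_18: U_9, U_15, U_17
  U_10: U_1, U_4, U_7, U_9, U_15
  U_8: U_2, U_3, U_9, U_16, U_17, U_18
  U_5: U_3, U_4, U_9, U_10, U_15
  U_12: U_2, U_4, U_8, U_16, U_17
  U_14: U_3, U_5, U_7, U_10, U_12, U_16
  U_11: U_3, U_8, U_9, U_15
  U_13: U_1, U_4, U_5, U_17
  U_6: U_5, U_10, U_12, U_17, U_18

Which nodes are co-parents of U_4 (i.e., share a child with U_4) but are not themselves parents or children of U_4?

{U_1, U_7, U_8, U_9, U_15, U_16, U_17}

Children of U_4: U_3, U_5, U_10, U_12, U_13.
  U_3's other parents are U_2, U_7, U_9, U_15.
  U_10 also has parents U_1, U_7, U_9, U_15.
  U_5's other parents are U_3, U_9, U_10, U_15.
  parents(U_12) \ {U_4} = {U_2, U_8, U_16, U_17}.
  U_13 also has parents U_1, U_5, U_17.
Excluding nodes already adjacent to U_4 (U_2, U_3, U_5, U_10, U_12, U_13), the co-parent-only contribution is {U_1, U_7, U_8, U_9, U_15, U_16, U_17}.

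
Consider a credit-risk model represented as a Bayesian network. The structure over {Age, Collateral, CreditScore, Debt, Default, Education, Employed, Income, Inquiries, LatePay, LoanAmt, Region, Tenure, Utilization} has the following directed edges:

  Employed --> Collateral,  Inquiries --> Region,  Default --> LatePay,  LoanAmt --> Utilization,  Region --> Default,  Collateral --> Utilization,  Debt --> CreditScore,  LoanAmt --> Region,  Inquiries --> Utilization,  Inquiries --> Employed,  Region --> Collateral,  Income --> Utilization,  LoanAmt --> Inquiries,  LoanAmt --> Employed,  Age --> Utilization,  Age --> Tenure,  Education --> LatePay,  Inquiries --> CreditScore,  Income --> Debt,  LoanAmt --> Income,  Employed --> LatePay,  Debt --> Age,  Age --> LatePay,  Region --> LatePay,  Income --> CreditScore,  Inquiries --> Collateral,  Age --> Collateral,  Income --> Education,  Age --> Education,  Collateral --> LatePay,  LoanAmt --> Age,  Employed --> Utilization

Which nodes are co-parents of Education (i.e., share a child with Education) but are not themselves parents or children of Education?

Children of Education: LatePay.
  LatePay also has parents Age, Collateral, Default, Employed, Region.
Excluding nodes already adjacent to Education (Age, Income, LatePay), the co-parent-only contribution is {Collateral, Default, Employed, Region}.

{Collateral, Default, Employed, Region}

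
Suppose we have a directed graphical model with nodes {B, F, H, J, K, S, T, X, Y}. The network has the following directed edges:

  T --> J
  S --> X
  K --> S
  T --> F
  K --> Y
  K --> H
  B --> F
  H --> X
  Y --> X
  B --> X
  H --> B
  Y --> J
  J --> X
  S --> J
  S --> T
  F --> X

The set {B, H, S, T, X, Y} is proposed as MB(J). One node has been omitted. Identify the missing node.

A node's Markov blanket = Pa ∪ Ch ∪ (parents of Ch other than the node itself).
Parents of J: S, T, Y.
J's children: X.
Parents of each child, excluding J:
  X: B, F, H, S, Y
MB(J) = {B, F, H, S, T, X, Y}.
Comparing with the claimed set, F is missing.

F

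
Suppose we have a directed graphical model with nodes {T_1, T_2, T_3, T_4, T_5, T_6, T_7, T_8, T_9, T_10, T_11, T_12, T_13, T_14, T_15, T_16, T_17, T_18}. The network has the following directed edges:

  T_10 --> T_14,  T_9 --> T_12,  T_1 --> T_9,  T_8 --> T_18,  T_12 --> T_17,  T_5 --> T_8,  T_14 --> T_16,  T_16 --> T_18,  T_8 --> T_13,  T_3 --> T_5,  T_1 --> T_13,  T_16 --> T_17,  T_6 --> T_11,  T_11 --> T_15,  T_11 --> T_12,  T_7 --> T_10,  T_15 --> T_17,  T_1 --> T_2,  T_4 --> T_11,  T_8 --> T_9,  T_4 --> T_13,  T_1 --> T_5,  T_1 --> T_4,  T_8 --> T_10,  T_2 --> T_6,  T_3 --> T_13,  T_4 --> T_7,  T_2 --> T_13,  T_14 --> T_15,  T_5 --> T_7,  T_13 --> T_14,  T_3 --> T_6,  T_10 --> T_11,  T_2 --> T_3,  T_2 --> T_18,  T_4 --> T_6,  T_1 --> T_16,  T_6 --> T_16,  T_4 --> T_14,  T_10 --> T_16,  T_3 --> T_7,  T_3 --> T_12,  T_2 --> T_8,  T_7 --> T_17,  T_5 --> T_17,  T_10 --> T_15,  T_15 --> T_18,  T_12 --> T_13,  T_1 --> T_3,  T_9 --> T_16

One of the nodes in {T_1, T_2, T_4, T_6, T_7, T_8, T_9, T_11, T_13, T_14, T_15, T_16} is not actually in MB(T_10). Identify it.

T_2

Parents of T_10: T_7, T_8.
T_10 has children T_11, T_14, T_15, T_16.
Parents of each child, excluding T_10:
  T_11: T_4, T_6
  T_14: T_4, T_13
  T_15: T_11, T_14
  T_16: T_1, T_6, T_9, T_14
MB(T_10) = {T_1, T_4, T_6, T_7, T_8, T_9, T_11, T_13, T_14, T_15, T_16}.
T_2 is neither a parent, child, nor co-parent of T_10, so it does not belong.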